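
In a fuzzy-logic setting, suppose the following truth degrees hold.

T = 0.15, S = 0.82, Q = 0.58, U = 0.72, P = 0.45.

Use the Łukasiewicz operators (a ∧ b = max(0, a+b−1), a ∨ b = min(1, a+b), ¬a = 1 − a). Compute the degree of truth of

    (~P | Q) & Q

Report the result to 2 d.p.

0.58

~P = 1 − 0.45 = 0.55
~P | Q = min(1, a+b) on (0.55, 0.58) = 1.00
(~P | Q) & Q = max(0, a+b−1) on (1.00, 0.58) = 0.58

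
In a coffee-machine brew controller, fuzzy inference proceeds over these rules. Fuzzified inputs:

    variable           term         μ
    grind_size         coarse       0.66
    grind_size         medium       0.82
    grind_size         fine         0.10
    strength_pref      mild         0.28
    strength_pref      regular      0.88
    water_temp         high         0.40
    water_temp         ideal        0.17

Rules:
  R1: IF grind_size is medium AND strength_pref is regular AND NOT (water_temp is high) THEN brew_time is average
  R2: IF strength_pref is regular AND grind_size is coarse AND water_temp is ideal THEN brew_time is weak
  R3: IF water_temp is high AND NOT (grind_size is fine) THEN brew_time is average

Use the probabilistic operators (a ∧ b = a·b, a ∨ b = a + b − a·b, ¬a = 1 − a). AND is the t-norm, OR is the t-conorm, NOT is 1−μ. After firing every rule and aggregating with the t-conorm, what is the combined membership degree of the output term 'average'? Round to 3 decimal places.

0.637

R1: medium=0.82, regular=0.88, ¬high=1−0.40=0.60; AND[a·b] → w = 0.4330
R2: regular=0.88, coarse=0.66, ideal=0.17; AND[a·b] → w = 0.0987
R3: high=0.40, ¬fine=1−0.10=0.90; AND[a·b] → w = 0.3600
Rules with consequent 'average': {R1, R3} → strengths 0.4330, 0.3600
Aggregate via t-conorm [a + b − a·b]: 0.6371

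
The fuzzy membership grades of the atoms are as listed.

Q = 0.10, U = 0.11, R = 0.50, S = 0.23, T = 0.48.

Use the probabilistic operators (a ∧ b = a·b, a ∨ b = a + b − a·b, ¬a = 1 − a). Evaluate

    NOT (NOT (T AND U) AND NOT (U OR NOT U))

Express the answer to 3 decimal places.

T AND U = a·b on (0.4800, 0.1100) = 0.0528
NOT (T AND U) = 1 − 0.0528 = 0.9472
NOT U = 1 − 0.1100 = 0.8900
U OR NOT U = a + b − a·b on (0.1100, 0.8900) = 0.9021
NOT (U OR NOT U) = 1 − 0.9021 = 0.0979
NOT (T AND U) AND NOT (U OR NOT U) = a·b on (0.9472, 0.0979) = 0.0927
NOT (NOT (T AND U) AND NOT (U OR NOT U)) = 1 − 0.0927 = 0.9073

0.907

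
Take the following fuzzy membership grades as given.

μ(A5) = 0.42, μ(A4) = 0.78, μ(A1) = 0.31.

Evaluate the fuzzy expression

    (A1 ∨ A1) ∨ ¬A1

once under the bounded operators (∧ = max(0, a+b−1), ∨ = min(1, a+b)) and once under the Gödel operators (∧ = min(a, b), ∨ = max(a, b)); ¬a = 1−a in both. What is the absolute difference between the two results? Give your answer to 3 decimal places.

Under bounded:
  A1 ∨ A1 = min(1, a+b) on (0.31, 0.31) = 0.62
  ¬A1 = 1 − 0.31 = 0.69
  (A1 ∨ A1) ∨ ¬A1 = min(1, a+b) on (0.62, 0.69) = 1.00
  → value = 1.0000
Under Gödel:
  A1 ∨ A1 = max(a, b) on (0.31, 0.31) = 0.31
  ¬A1 = 1 − 0.31 = 0.69
  (A1 ∨ A1) ∨ ¬A1 = max(a, b) on (0.31, 0.69) = 0.69
  → value = 0.6900
|1.0000 − 0.6900| = 0.310

0.310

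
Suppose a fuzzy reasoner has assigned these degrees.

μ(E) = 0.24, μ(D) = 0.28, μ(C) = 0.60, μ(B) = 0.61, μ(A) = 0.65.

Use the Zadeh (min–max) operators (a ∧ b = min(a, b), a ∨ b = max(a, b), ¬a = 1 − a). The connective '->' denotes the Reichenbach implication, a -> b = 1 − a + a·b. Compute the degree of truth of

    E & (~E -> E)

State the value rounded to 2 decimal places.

0.24

~E = 1 − 0.24 = 0.76
~E -> E  [Reichenbach: 1 − a + a·b] with a=0.76, b=0.24 → 0.42
E & (~E -> E) = min(a, b) on (0.24, 0.42) = 0.24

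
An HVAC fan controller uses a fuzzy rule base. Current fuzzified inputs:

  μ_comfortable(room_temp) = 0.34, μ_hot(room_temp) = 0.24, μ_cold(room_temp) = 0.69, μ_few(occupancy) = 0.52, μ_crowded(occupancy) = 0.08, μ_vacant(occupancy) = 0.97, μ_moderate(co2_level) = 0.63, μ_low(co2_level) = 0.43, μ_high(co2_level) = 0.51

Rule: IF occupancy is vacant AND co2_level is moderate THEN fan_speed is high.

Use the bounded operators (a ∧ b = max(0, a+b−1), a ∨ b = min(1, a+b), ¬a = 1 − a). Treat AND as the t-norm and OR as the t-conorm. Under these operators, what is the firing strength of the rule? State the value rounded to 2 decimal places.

0.60

firing strength: vacant=0.97, moderate=0.63; AND[max(0, a+b−1)] → w = 0.60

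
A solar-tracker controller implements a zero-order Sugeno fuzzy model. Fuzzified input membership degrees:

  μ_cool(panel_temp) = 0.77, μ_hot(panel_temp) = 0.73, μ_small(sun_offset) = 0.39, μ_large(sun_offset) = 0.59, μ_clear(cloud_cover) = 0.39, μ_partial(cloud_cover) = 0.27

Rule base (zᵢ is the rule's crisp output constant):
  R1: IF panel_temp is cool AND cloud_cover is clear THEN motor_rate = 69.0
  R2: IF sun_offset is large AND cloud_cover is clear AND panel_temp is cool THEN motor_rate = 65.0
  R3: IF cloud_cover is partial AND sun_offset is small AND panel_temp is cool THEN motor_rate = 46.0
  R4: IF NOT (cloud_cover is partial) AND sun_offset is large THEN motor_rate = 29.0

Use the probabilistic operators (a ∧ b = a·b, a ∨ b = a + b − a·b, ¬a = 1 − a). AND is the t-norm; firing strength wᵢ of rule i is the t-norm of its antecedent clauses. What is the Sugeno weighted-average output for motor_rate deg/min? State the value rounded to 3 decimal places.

48.983

R1 (z=69.0): cool=0.77, clear=0.39; AND[a·b] → w = 0.3003
R2 (z=65.0): large=0.59, clear=0.39, cool=0.77; AND[a·b] → w = 0.1772
R3 (z=46.0): partial=0.27, small=0.39, cool=0.77; AND[a·b] → w = 0.0811
R4 (z=29.0): ¬partial=1−0.27=0.73, large=0.59; AND[a·b] → w = 0.4307
Weighted average = (0.3003·69.0 + 0.1772·65.0 + 0.0811·46.0 + 0.4307·29.0) / (0.3003 + 0.1772 + 0.0811 + 0.4307)
  = 48.4572 / 0.9893 = 48.983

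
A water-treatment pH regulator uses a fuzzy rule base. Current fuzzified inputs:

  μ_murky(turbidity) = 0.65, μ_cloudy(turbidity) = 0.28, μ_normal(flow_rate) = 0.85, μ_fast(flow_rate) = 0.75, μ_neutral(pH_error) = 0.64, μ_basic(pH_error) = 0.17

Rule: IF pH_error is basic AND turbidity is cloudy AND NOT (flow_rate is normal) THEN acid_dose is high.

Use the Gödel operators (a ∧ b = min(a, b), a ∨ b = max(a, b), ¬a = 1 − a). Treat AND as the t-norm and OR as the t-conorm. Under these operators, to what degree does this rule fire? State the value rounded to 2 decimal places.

firing strength: basic=0.17, cloudy=0.28, ¬normal=1−0.85=0.15; AND[min(a, b)] → w = 0.15

0.15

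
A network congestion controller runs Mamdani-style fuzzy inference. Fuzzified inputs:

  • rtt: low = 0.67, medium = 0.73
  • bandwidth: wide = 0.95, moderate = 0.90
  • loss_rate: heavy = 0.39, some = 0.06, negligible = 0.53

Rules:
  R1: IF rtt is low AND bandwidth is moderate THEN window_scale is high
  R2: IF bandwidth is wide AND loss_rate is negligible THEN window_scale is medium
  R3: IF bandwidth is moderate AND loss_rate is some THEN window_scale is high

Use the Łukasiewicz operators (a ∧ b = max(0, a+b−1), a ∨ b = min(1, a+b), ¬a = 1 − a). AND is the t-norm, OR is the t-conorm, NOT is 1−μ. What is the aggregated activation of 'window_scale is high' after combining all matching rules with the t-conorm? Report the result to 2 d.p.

R1: low=0.67, moderate=0.90; AND[max(0, a+b−1)] → w = 0.57
R2: wide=0.95, negligible=0.53; AND[max(0, a+b−1)] → w = 0.48
R3: moderate=0.90, some=0.06; AND[max(0, a+b−1)] → w = 0.00
Rules with consequent 'high': {R1, R3} → strengths 0.57, 0.00
Aggregate via t-conorm [min(1, a+b)]: 0.57

0.57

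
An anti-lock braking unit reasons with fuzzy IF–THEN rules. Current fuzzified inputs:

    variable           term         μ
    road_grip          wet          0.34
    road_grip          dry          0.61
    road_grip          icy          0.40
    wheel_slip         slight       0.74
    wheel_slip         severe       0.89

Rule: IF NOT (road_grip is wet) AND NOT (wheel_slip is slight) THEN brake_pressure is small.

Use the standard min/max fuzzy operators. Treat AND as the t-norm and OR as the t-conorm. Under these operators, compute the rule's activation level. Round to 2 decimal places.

firing strength: ¬wet=1−0.34=0.66, ¬slight=1−0.74=0.26; AND[min(a, b)] → w = 0.26

0.26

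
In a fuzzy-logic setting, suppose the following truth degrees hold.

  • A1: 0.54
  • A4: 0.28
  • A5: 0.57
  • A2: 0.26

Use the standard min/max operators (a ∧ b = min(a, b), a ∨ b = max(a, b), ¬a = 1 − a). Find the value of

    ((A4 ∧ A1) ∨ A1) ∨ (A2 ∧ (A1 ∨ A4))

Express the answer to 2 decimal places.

0.54

A4 ∧ A1 = min(a, b) on (0.28, 0.54) = 0.28
(A4 ∧ A1) ∨ A1 = max(a, b) on (0.28, 0.54) = 0.54
A1 ∨ A4 = max(a, b) on (0.54, 0.28) = 0.54
A2 ∧ (A1 ∨ A4) = min(a, b) on (0.26, 0.54) = 0.26
((A4 ∧ A1) ∨ A1) ∨ (A2 ∧ (A1 ∨ A4)) = max(a, b) on (0.54, 0.26) = 0.54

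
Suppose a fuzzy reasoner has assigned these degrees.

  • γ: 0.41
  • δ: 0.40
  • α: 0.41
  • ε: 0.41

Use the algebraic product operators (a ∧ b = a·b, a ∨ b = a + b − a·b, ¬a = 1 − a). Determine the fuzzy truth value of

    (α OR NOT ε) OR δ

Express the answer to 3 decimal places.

0.855

NOT ε = 1 − 0.4100 = 0.5900
α OR NOT ε = a + b − a·b on (0.4100, 0.5900) = 0.7581
(α OR NOT ε) OR δ = a + b − a·b on (0.7581, 0.4000) = 0.8549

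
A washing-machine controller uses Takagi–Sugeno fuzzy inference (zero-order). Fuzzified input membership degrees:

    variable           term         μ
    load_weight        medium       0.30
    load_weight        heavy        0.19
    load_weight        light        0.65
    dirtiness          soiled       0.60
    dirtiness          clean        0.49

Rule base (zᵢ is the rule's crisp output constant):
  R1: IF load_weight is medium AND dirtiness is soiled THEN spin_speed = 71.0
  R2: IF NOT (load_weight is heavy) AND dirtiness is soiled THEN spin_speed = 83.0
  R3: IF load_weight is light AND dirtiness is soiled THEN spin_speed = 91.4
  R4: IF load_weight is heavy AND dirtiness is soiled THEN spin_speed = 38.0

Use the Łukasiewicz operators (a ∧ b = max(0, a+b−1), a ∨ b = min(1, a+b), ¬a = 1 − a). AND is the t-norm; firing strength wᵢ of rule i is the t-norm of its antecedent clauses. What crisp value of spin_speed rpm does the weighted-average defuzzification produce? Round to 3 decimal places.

R1 (z=71.0): medium=0.30, soiled=0.60; AND[max(0, a+b−1)] → w = 0.00
R2 (z=83.0): ¬heavy=1−0.19=0.81, soiled=0.60; AND[max(0, a+b−1)] → w = 0.41
R3 (z=91.4): light=0.65, soiled=0.60; AND[max(0, a+b−1)] → w = 0.25
R4 (z=38.0): heavy=0.19, soiled=0.60; AND[max(0, a+b−1)] → w = 0.00
Weighted average = (0.00·71.0 + 0.41·83.0 + 0.25·91.4 + 0.00·38.0) / (0.00 + 0.41 + 0.25 + 0.00)
  = 56.8800 / 0.6600 = 86.182

86.182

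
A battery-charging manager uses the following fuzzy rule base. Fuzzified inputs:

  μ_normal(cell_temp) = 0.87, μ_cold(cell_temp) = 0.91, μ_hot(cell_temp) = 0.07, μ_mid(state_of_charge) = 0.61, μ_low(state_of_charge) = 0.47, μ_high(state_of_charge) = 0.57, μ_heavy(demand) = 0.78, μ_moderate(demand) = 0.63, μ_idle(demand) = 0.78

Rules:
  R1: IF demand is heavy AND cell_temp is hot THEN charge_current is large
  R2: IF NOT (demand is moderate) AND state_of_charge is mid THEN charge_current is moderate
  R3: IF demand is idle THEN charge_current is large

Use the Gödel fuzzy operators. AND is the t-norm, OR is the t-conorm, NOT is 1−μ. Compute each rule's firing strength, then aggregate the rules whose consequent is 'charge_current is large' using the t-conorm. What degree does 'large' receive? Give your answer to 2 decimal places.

R1: heavy=0.78, hot=0.07; AND[min(a, b)] → w = 0.07
R2: ¬moderate=1−0.63=0.37, mid=0.61; AND[min(a, b)] → w = 0.37
R3: idle=0.78 → w = 0.78
Rules with consequent 'large': {R1, R3} → strengths 0.07, 0.78
Aggregate via t-conorm [max(a, b)]: 0.78

0.78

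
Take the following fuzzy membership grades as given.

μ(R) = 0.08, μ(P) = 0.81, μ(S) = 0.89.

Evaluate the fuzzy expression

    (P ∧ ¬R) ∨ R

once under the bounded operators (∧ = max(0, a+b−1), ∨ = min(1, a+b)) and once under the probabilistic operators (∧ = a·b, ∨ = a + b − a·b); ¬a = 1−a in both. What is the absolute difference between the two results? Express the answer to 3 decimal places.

Under bounded:
  ¬R = 1 − 0.08 = 0.92
  P ∧ ¬R = max(0, a+b−1) on (0.81, 0.92) = 0.73
  (P ∧ ¬R) ∨ R = min(1, a+b) on (0.73, 0.08) = 0.81
  → value = 0.8100
Under probabilistic:
  ¬R = 1 − 0.0800 = 0.9200
  P ∧ ¬R = a·b on (0.8100, 0.9200) = 0.7452
  (P ∧ ¬R) ∨ R = a + b − a·b on (0.7452, 0.0800) = 0.7656
  → value = 0.7656
|0.8100 − 0.7656| = 0.044

0.044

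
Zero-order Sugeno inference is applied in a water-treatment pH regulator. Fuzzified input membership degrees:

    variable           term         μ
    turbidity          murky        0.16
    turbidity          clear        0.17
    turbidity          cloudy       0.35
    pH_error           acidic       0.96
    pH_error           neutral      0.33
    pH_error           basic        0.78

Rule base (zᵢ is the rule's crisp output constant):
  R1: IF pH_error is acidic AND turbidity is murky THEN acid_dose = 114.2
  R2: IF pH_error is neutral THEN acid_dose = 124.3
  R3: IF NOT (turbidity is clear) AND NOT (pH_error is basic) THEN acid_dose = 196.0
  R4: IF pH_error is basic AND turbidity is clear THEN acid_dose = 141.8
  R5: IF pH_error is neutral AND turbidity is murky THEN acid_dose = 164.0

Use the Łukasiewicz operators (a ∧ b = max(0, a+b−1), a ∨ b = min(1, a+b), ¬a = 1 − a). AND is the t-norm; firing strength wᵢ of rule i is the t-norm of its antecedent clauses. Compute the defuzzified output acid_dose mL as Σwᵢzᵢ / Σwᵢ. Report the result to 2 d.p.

R1 (z=114.2): acidic=0.96, murky=0.16; AND[max(0, a+b−1)] → w = 0.12
R2 (z=124.3): neutral=0.33 → w = 0.33
R3 (z=196.0): ¬clear=1−0.17=0.83, ¬basic=1−0.78=0.22; AND[max(0, a+b−1)] → w = 0.05
R4 (z=141.8): basic=0.78, clear=0.17; AND[max(0, a+b−1)] → w = 0.00
R5 (z=164.0): neutral=0.33, murky=0.16; AND[max(0, a+b−1)] → w = 0.00
Weighted average = (0.12·114.2 + 0.33·124.3 + 0.05·196.0 + 0.00·141.8 + 0.00·164.0) / (0.12 + 0.33 + 0.05 + 0.00 + 0.00)
  = 64.5230 / 0.5000 = 129.05

129.05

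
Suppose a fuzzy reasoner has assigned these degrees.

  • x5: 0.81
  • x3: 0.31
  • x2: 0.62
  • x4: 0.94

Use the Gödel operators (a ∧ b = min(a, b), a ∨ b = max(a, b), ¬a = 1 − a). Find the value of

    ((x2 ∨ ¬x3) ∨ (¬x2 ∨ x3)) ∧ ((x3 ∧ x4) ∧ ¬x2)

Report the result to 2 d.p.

¬x3 = 1 − 0.31 = 0.69
x2 ∨ ¬x3 = max(a, b) on (0.62, 0.69) = 0.69
¬x2 = 1 − 0.62 = 0.38
¬x2 ∨ x3 = max(a, b) on (0.38, 0.31) = 0.38
(x2 ∨ ¬x3) ∨ (¬x2 ∨ x3) = max(a, b) on (0.69, 0.38) = 0.69
x3 ∧ x4 = min(a, b) on (0.31, 0.94) = 0.31
¬x2 = 1 − 0.62 = 0.38
(x3 ∧ x4) ∧ ¬x2 = min(a, b) on (0.31, 0.38) = 0.31
((x2 ∨ ¬x3) ∨ (¬x2 ∨ x3)) ∧ ((x3 ∧ x4) ∧ ¬x2) = min(a, b) on (0.69, 0.31) = 0.31

0.31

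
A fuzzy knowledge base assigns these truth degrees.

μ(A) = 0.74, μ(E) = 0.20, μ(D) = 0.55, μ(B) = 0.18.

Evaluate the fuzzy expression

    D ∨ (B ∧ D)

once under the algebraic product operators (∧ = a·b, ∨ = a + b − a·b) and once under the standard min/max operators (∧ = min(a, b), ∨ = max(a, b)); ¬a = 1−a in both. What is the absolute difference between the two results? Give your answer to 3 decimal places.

0.045

Under algebraic product:
  B ∧ D = a·b on (0.1800, 0.5500) = 0.0990
  D ∨ (B ∧ D) = a + b − a·b on (0.5500, 0.0990) = 0.5946
  → value = 0.5946
Under standard min/max:
  B ∧ D = min(a, b) on (0.18, 0.55) = 0.18
  D ∨ (B ∧ D) = max(a, b) on (0.55, 0.18) = 0.55
  → value = 0.5500
|0.5946 − 0.5500| = 0.045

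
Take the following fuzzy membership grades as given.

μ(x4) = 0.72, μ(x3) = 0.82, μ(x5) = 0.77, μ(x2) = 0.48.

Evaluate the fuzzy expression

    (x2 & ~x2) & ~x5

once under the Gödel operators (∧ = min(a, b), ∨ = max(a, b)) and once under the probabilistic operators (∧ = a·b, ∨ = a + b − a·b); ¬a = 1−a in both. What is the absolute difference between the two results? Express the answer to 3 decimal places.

0.173

Under Gödel:
  ~x2 = 1 − 0.48 = 0.52
  x2 & ~x2 = min(a, b) on (0.48, 0.52) = 0.48
  ~x5 = 1 − 0.77 = 0.23
  (x2 & ~x2) & ~x5 = min(a, b) on (0.48, 0.23) = 0.23
  → value = 0.2300
Under probabilistic:
  ~x2 = 1 − 0.4800 = 0.5200
  x2 & ~x2 = a·b on (0.4800, 0.5200) = 0.2496
  ~x5 = 1 − 0.7700 = 0.2300
  (x2 & ~x2) & ~x5 = a·b on (0.2496, 0.2300) = 0.0574
  → value = 0.0574
|0.2300 − 0.0574| = 0.173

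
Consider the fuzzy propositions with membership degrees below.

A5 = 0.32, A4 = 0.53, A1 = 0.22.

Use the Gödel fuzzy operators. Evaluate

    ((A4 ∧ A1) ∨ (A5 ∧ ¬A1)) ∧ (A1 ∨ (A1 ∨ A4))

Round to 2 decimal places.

0.32

A4 ∧ A1 = min(a, b) on (0.53, 0.22) = 0.22
¬A1 = 1 − 0.22 = 0.78
A5 ∧ ¬A1 = min(a, b) on (0.32, 0.78) = 0.32
(A4 ∧ A1) ∨ (A5 ∧ ¬A1) = max(a, b) on (0.22, 0.32) = 0.32
A1 ∨ A4 = max(a, b) on (0.22, 0.53) = 0.53
A1 ∨ (A1 ∨ A4) = max(a, b) on (0.22, 0.53) = 0.53
((A4 ∧ A1) ∨ (A5 ∧ ¬A1)) ∧ (A1 ∨ (A1 ∨ A4)) = min(a, b) on (0.32, 0.53) = 0.32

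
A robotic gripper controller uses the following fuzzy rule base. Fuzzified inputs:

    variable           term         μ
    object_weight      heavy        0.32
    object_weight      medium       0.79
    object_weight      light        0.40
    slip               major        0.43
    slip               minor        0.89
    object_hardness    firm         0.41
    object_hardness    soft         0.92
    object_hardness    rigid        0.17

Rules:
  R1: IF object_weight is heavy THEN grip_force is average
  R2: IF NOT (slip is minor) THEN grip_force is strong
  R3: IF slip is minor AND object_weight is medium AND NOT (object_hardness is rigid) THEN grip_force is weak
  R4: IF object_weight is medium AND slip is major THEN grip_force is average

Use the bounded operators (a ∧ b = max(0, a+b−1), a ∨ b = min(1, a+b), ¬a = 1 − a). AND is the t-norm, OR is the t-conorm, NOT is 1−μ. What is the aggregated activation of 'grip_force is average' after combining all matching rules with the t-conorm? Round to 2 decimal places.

R1: heavy=0.32 → w = 0.32
R2: ¬minor=1−0.89=0.11 → w = 0.11
R3: minor=0.89, medium=0.79, ¬rigid=1−0.17=0.83; AND[max(0, a+b−1)] → w = 0.51
R4: medium=0.79, major=0.43; AND[max(0, a+b−1)] → w = 0.22
Rules with consequent 'average': {R1, R4} → strengths 0.32, 0.22
Aggregate via t-conorm [min(1, a+b)]: 0.54

0.54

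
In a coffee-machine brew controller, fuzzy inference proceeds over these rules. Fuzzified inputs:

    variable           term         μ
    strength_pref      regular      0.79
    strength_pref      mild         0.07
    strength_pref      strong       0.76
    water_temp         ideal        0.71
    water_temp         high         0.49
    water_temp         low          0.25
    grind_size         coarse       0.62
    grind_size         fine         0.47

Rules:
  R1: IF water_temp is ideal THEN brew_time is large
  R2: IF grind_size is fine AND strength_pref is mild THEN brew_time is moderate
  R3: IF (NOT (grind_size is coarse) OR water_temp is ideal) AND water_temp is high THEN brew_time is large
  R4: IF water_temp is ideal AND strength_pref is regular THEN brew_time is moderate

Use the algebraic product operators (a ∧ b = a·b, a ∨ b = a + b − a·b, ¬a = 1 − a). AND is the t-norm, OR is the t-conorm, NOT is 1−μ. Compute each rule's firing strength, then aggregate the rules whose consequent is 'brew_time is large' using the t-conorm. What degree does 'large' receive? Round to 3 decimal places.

0.827

R1: ideal=0.71 → w = 0.7100
R2: fine=0.47, mild=0.07; AND[a·b] → w = 0.0329
R3: (¬coarse=1−0.62=0.38 OR ideal=0.71) = 0.8202; AND[a·b] with high=0.49 → w = 0.4019
R4: ideal=0.71, regular=0.79; AND[a·b] → w = 0.5609
Rules with consequent 'large': {R1, R3} → strengths 0.7100, 0.4019
Aggregate via t-conorm [a + b − a·b]: 0.8266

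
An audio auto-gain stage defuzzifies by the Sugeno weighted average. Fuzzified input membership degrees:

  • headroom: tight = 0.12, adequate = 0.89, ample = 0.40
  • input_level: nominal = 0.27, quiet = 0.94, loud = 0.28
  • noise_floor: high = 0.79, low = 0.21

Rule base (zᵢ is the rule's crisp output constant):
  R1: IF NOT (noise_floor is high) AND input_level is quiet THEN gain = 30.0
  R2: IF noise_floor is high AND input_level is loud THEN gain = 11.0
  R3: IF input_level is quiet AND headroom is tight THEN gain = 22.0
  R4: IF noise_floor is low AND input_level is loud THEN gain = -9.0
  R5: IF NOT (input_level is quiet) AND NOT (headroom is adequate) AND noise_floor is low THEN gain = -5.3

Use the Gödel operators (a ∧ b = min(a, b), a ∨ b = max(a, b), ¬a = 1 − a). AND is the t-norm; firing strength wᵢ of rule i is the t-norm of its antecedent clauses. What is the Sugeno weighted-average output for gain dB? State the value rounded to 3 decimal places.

11.150

R1 (z=30.0): ¬high=1−0.79=0.21, quiet=0.94; AND[min(a, b)] → w = 0.21
R2 (z=11.0): high=0.79, loud=0.28; AND[min(a, b)] → w = 0.28
R3 (z=22.0): quiet=0.94, tight=0.12; AND[min(a, b)] → w = 0.12
R4 (z=-9.0): low=0.21, loud=0.28; AND[min(a, b)] → w = 0.21
R5 (z=-5.3): ¬quiet=1−0.94=0.06, ¬adequate=1−0.89=0.11, low=0.21; AND[min(a, b)] → w = 0.06
Weighted average = (0.21·30.0 + 0.28·11.0 + 0.12·22.0 + 0.21·-9.0 + 0.06·-5.3) / (0.21 + 0.28 + 0.12 + 0.21 + 0.06)
  = 9.8120 / 0.8800 = 11.150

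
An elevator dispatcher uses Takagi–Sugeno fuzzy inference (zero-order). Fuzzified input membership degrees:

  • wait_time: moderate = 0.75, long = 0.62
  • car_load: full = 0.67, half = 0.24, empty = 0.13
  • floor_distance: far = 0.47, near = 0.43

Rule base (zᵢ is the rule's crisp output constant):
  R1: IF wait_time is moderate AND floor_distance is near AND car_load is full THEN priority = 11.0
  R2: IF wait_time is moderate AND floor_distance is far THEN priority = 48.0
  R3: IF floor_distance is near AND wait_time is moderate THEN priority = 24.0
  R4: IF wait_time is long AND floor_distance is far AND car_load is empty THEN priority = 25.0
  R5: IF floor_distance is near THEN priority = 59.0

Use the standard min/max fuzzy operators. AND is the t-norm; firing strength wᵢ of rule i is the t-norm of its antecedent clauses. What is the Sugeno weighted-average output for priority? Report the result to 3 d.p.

R1 (z=11.0): moderate=0.75, near=0.43, full=0.67; AND[min(a, b)] → w = 0.43
R2 (z=48.0): moderate=0.75, far=0.47; AND[min(a, b)] → w = 0.47
R3 (z=24.0): near=0.43, moderate=0.75; AND[min(a, b)] → w = 0.43
R4 (z=25.0): long=0.62, far=0.47, empty=0.13; AND[min(a, b)] → w = 0.13
R5 (z=59.0): near=0.43 → w = 0.43
Weighted average = (0.43·11.0 + 0.47·48.0 + 0.43·24.0 + 0.13·25.0 + 0.43·59.0) / (0.43 + 0.47 + 0.43 + 0.13 + 0.43)
  = 66.2300 / 1.8900 = 35.042

35.042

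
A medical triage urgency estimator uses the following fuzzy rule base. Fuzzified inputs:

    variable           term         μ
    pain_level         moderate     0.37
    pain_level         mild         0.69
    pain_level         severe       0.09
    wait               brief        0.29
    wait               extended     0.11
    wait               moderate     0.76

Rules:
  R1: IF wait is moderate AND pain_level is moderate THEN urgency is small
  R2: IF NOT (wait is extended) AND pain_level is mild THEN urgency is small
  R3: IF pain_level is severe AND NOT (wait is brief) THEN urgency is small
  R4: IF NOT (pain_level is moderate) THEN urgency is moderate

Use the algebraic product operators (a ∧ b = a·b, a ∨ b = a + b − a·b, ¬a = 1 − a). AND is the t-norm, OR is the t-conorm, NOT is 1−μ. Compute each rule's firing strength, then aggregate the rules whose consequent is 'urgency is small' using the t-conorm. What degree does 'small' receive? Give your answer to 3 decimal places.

R1: moderate=0.76, moderate=0.37; AND[a·b] → w = 0.2812
R2: ¬extended=1−0.11=0.89, mild=0.69; AND[a·b] → w = 0.6141
R3: severe=0.09, ¬brief=1−0.29=0.71; AND[a·b] → w = 0.0639
R4: ¬moderate=1−0.37=0.63 → w = 0.6300
Rules with consequent 'small': {R1, R2, R3} → strengths 0.2812, 0.6141, 0.0639
Aggregate via t-conorm [a + b − a·b]: 0.7403

0.740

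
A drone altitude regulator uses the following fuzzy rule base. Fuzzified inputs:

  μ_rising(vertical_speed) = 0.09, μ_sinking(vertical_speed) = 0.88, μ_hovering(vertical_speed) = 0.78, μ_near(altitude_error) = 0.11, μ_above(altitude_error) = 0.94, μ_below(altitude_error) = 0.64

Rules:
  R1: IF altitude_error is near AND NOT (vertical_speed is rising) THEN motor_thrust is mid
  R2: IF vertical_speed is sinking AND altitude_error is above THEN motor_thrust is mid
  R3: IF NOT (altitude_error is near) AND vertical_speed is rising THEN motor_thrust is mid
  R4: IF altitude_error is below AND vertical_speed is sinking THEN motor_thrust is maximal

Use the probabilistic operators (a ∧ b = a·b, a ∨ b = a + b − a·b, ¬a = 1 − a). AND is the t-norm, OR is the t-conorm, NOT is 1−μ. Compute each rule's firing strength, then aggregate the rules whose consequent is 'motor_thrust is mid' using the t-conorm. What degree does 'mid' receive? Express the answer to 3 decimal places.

0.857

R1: near=0.11, ¬rising=1−0.09=0.91; AND[a·b] → w = 0.1001
R2: sinking=0.88, above=0.94; AND[a·b] → w = 0.8272
R3: ¬near=1−0.11=0.89, rising=0.09; AND[a·b] → w = 0.0801
R4: below=0.64, sinking=0.88; AND[a·b] → w = 0.5632
Rules with consequent 'mid': {R1, R2, R3} → strengths 0.1001, 0.8272, 0.0801
Aggregate via t-conorm [a + b − a·b]: 0.8570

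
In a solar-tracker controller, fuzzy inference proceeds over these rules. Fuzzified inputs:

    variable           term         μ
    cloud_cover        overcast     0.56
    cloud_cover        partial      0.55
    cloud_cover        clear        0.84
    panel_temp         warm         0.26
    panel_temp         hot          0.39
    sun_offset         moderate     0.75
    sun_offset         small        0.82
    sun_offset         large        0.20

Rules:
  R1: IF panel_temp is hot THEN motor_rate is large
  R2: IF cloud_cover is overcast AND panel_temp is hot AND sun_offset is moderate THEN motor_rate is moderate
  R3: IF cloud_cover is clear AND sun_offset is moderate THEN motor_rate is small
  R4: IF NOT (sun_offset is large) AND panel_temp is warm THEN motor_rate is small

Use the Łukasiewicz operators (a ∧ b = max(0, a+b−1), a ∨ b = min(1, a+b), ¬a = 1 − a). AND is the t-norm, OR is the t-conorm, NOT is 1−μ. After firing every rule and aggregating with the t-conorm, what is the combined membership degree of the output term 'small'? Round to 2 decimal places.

R1: hot=0.39 → w = 0.39
R2: overcast=0.56, hot=0.39, moderate=0.75; AND[max(0, a+b−1)] → w = 0.00
R3: clear=0.84, moderate=0.75; AND[max(0, a+b−1)] → w = 0.59
R4: ¬large=1−0.20=0.80, warm=0.26; AND[max(0, a+b−1)] → w = 0.06
Rules with consequent 'small': {R3, R4} → strengths 0.59, 0.06
Aggregate via t-conorm [min(1, a+b)]: 0.65

0.65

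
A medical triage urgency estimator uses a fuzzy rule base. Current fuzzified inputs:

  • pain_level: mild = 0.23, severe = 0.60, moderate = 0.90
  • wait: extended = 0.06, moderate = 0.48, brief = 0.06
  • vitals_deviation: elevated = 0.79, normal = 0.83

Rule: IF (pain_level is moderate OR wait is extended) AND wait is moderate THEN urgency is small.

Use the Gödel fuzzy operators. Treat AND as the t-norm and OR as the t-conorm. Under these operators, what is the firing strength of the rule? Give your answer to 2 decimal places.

0.48

firing strength: (moderate=0.90 OR extended=0.06) = 0.90; AND[min(a, b)] with moderate=0.48 → w = 0.48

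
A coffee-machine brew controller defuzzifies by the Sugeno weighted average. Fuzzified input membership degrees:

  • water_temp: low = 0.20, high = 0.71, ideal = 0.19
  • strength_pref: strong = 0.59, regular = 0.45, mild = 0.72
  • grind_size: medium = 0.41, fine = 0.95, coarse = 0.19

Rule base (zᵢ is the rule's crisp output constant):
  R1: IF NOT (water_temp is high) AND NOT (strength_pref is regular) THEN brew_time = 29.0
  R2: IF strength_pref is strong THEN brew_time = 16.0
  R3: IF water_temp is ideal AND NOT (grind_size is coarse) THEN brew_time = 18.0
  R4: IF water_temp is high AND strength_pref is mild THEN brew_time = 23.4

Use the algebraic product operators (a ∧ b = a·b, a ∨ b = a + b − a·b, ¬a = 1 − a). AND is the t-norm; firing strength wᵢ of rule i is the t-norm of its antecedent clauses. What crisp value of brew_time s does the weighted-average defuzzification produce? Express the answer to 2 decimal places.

20.36

R1 (z=29.0): ¬high=1−0.71=0.29, ¬regular=1−0.45=0.55; AND[a·b] → w = 0.1595
R2 (z=16.0): strong=0.59 → w = 0.5900
R3 (z=18.0): ideal=0.19, ¬coarse=1−0.19=0.81; AND[a·b] → w = 0.1539
R4 (z=23.4): high=0.71, mild=0.72; AND[a·b] → w = 0.5112
Weighted average = (0.1595·29.0 + 0.5900·16.0 + 0.1539·18.0 + 0.5112·23.4) / (0.1595 + 0.5900 + 0.1539 + 0.5112)
  = 28.7978 / 1.4146 = 20.36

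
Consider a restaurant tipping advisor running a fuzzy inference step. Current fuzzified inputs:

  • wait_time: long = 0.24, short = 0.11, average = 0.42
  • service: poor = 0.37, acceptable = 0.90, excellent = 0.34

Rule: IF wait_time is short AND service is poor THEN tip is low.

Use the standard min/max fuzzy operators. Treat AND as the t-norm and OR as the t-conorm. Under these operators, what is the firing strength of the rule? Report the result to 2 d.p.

0.11

firing strength: short=0.11, poor=0.37; AND[min(a, b)] → w = 0.11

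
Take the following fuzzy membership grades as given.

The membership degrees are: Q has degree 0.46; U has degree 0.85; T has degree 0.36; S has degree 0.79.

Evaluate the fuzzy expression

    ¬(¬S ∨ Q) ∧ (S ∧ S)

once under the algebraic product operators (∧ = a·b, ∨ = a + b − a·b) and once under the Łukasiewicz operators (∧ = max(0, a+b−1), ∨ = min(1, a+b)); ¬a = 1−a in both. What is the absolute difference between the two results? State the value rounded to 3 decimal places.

0.266

Under algebraic product:
  ¬S = 1 − 0.7900 = 0.2100
  ¬S ∨ Q = a + b − a·b on (0.2100, 0.4600) = 0.5734
  ¬(¬S ∨ Q) = 1 − 0.5734 = 0.4266
  S ∧ S = a·b on (0.7900, 0.7900) = 0.6241
  ¬(¬S ∨ Q) ∧ (S ∧ S) = a·b on (0.4266, 0.6241) = 0.2662
  → value = 0.2662
Under Łukasiewicz:
  ¬S = 1 − 0.79 = 0.21
  ¬S ∨ Q = min(1, a+b) on (0.21, 0.46) = 0.67
  ¬(¬S ∨ Q) = 1 − 0.67 = 0.33
  S ∧ S = max(0, a+b−1) on (0.79, 0.79) = 0.58
  ¬(¬S ∨ Q) ∧ (S ∧ S) = max(0, a+b−1) on (0.33, 0.58) = 0.00
  → value = 0.0000
|0.2662 − 0.0000| = 0.266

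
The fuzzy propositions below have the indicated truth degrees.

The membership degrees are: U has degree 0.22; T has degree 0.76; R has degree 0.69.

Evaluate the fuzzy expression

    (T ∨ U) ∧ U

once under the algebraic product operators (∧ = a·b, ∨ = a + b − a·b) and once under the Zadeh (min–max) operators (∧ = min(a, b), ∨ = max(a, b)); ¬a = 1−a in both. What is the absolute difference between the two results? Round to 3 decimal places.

0.041

Under algebraic product:
  T ∨ U = a + b − a·b on (0.7600, 0.2200) = 0.8128
  (T ∨ U) ∧ U = a·b on (0.8128, 0.2200) = 0.1788
  → value = 0.1788
Under Zadeh (min–max):
  T ∨ U = max(a, b) on (0.76, 0.22) = 0.76
  (T ∨ U) ∧ U = min(a, b) on (0.76, 0.22) = 0.22
  → value = 0.2200
|0.1788 − 0.2200| = 0.041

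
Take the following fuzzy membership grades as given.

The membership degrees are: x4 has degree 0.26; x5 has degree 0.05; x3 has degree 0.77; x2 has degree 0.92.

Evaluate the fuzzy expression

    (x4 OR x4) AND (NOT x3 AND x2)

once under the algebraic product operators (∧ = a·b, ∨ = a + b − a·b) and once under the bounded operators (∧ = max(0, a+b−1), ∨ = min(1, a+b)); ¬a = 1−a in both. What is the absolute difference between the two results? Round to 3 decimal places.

0.096

Under algebraic product:
  x4 OR x4 = a + b − a·b on (0.2600, 0.2600) = 0.4524
  NOT x3 = 1 − 0.7700 = 0.2300
  NOT x3 AND x2 = a·b on (0.2300, 0.9200) = 0.2116
  (x4 OR x4) AND (NOT x3 AND x2) = a·b on (0.4524, 0.2116) = 0.0957
  → value = 0.0957
Under bounded:
  x4 OR x4 = min(1, a+b) on (0.26, 0.26) = 0.52
  NOT x3 = 1 − 0.77 = 0.23
  NOT x3 AND x2 = max(0, a+b−1) on (0.23, 0.92) = 0.15
  (x4 OR x4) AND (NOT x3 AND x2) = max(0, a+b−1) on (0.52, 0.15) = 0.00
  → value = 0.0000
|0.0957 − 0.0000| = 0.096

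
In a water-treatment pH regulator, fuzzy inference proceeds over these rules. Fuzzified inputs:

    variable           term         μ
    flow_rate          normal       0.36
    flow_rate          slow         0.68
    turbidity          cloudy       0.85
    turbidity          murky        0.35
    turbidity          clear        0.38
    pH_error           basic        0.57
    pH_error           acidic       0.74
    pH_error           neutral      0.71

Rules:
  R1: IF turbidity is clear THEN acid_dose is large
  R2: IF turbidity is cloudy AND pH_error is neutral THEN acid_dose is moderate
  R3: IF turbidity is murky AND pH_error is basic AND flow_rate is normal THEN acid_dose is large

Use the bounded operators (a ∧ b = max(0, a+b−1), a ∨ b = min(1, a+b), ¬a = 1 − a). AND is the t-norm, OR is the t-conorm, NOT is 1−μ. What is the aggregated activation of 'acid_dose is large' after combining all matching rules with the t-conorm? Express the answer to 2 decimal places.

0.38

R1: clear=0.38 → w = 0.38
R2: cloudy=0.85, neutral=0.71; AND[max(0, a+b−1)] → w = 0.56
R3: murky=0.35, basic=0.57, normal=0.36; AND[max(0, a+b−1)] → w = 0.00
Rules with consequent 'large': {R1, R3} → strengths 0.38, 0.00
Aggregate via t-conorm [min(1, a+b)]: 0.38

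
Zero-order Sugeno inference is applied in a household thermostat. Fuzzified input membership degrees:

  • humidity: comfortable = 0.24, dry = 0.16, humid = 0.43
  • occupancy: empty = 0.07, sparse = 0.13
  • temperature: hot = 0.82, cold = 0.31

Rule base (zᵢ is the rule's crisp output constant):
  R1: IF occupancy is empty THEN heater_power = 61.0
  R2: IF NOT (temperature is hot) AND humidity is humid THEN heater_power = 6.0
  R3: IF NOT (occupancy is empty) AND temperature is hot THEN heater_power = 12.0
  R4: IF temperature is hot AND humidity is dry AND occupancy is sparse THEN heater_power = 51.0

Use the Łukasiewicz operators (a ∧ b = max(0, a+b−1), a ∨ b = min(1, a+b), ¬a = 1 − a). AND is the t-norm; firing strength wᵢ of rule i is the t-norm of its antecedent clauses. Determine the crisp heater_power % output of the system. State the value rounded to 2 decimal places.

R1 (z=61.0): empty=0.07 → w = 0.07
R2 (z=6.0): ¬hot=1−0.82=0.18, humid=0.43; AND[max(0, a+b−1)] → w = 0.00
R3 (z=12.0): ¬empty=1−0.07=0.93, hot=0.82; AND[max(0, a+b−1)] → w = 0.75
R4 (z=51.0): hot=0.82, dry=0.16, sparse=0.13; AND[max(0, a+b−1)] → w = 0.00
Weighted average = (0.07·61.0 + 0.00·6.0 + 0.75·12.0 + 0.00·51.0) / (0.07 + 0.00 + 0.75 + 0.00)
  = 13.2700 / 0.8200 = 16.18

16.18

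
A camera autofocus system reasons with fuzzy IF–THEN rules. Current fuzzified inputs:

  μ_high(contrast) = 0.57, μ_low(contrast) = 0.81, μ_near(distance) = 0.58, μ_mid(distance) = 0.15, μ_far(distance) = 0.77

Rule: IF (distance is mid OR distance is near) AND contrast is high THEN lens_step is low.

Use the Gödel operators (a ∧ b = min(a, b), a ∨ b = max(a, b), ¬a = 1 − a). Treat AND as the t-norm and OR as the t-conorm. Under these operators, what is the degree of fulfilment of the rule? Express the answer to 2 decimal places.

firing strength: (mid=0.15 OR near=0.58) = 0.58; AND[min(a, b)] with high=0.57 → w = 0.57

0.57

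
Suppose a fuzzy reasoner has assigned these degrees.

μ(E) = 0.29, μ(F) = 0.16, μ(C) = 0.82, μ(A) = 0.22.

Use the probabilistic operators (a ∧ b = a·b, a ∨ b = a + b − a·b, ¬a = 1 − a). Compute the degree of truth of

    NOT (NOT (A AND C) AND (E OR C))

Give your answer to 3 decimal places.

0.285

A AND C = a·b on (0.2200, 0.8200) = 0.1804
NOT (A AND C) = 1 − 0.1804 = 0.8196
E OR C = a + b − a·b on (0.2900, 0.8200) = 0.8722
NOT (A AND C) AND (E OR C) = a·b on (0.8196, 0.8722) = 0.7149
NOT (NOT (A AND C) AND (E OR C)) = 1 − 0.7149 = 0.2851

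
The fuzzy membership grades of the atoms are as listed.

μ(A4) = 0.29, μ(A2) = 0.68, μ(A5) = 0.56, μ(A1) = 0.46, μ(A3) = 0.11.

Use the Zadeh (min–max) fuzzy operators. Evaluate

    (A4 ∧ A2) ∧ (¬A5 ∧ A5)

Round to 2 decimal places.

A4 ∧ A2 = min(a, b) on (0.29, 0.68) = 0.29
¬A5 = 1 − 0.56 = 0.44
¬A5 ∧ A5 = min(a, b) on (0.44, 0.56) = 0.44
(A4 ∧ A2) ∧ (¬A5 ∧ A5) = min(a, b) on (0.29, 0.44) = 0.29

0.29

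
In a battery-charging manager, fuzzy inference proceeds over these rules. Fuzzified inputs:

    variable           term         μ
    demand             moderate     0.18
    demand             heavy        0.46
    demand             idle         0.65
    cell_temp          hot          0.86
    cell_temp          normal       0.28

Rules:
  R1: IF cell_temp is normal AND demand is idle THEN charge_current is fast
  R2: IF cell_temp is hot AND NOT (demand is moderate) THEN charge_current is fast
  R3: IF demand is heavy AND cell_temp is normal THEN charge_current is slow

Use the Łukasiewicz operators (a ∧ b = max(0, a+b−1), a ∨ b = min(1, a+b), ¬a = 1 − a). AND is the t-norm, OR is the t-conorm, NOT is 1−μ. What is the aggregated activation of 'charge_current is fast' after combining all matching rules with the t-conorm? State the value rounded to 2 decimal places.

R1: normal=0.28, idle=0.65; AND[max(0, a+b−1)] → w = 0.00
R2: hot=0.86, ¬moderate=1−0.18=0.82; AND[max(0, a+b−1)] → w = 0.68
R3: heavy=0.46, normal=0.28; AND[max(0, a+b−1)] → w = 0.00
Rules with consequent 'fast': {R1, R2} → strengths 0.00, 0.68
Aggregate via t-conorm [min(1, a+b)]: 0.68

0.68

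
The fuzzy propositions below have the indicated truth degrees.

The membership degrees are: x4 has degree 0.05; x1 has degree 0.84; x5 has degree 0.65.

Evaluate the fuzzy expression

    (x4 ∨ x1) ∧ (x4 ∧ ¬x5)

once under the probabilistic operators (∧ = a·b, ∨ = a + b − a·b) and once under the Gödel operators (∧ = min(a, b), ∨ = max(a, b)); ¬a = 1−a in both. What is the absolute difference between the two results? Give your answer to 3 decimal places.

Under probabilistic:
  x4 ∨ x1 = a + b − a·b on (0.0500, 0.8400) = 0.8480
  ¬x5 = 1 − 0.6500 = 0.3500
  x4 ∧ ¬x5 = a·b on (0.0500, 0.3500) = 0.0175
  (x4 ∨ x1) ∧ (x4 ∧ ¬x5) = a·b on (0.8480, 0.0175) = 0.0148
  → value = 0.0148
Under Gödel:
  x4 ∨ x1 = max(a, b) on (0.05, 0.84) = 0.84
  ¬x5 = 1 − 0.65 = 0.35
  x4 ∧ ¬x5 = min(a, b) on (0.05, 0.35) = 0.05
  (x4 ∨ x1) ∧ (x4 ∧ ¬x5) = min(a, b) on (0.84, 0.05) = 0.05
  → value = 0.0500
|0.0148 − 0.0500| = 0.035

0.035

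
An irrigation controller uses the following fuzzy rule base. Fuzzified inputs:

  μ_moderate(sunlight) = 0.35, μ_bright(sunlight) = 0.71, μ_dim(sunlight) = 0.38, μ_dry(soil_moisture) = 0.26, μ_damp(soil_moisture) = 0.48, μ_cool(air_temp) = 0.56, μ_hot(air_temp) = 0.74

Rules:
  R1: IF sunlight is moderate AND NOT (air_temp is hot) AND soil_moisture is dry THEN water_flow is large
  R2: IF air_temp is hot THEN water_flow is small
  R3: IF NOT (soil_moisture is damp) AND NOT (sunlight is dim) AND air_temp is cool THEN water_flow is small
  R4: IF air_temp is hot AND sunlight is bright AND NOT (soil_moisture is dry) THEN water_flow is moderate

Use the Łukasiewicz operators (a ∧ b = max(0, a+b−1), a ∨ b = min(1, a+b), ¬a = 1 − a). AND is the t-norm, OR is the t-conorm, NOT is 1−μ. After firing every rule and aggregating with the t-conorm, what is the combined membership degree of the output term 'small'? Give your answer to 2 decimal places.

0.74

R1: moderate=0.35, ¬hot=1−0.74=0.26, dry=0.26; AND[max(0, a+b−1)] → w = 0.00
R2: hot=0.74 → w = 0.74
R3: ¬damp=1−0.48=0.52, ¬dim=1−0.38=0.62, cool=0.56; AND[max(0, a+b−1)] → w = 0.00
R4: hot=0.74, bright=0.71, ¬dry=1−0.26=0.74; AND[max(0, a+b−1)] → w = 0.19
Rules with consequent 'small': {R2, R3} → strengths 0.74, 0.00
Aggregate via t-conorm [min(1, a+b)]: 0.74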